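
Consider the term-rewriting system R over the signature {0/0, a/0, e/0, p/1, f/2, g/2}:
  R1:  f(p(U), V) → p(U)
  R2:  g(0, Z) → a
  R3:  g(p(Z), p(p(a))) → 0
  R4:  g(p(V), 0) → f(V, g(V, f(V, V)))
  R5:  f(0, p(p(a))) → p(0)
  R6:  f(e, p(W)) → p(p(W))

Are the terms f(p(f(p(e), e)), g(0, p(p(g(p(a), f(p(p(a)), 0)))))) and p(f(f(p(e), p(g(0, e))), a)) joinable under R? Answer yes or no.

Reduce t₁ = f(p(f(p(e), e)), g(0, p(p(g(p(a), f(p(p(a)), 0)))))):
1. f(p(f(p(e), e)), g(0, p(p(g(p(a), f(p(p(a)), 0))))))  →  p(f(p(e), e))   [R1 at ε]
2. p(f(p(e), e))  →  p(p(e))   [R1 at 1]

Reduce t₂ = p(f(f(p(e), p(g(0, e))), a)):
1. p(f(f(p(e), p(g(0, e))), a))  →  p(f(p(e), a))   [R1 at 1.1]
2. p(f(p(e), a))  →  p(p(e))   [R1 at 1]

yes — NF(t₁) = p(p(e)), NF(t₂) = p(p(e))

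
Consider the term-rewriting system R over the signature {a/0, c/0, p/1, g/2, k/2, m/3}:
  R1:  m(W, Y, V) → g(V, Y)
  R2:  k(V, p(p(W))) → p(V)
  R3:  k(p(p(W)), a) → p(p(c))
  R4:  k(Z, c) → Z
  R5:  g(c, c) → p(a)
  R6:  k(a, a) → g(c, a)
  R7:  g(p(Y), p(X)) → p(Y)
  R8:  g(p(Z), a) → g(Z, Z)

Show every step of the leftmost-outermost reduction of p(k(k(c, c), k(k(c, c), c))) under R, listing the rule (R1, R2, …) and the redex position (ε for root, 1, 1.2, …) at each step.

1. p(k(k(c, c), k(k(c, c), c)))  →  p(k(c, k(k(c, c), c)))   [R4 at 1.1]
2. p(k(c, k(k(c, c), c)))  →  p(k(c, k(c, c)))   [R4 at 1.2]
3. p(k(c, k(c, c)))  →  p(k(c, c))   [R4 at 1.2]
4. p(k(c, c))  →  p(c)   [R4 at 1]

p(c)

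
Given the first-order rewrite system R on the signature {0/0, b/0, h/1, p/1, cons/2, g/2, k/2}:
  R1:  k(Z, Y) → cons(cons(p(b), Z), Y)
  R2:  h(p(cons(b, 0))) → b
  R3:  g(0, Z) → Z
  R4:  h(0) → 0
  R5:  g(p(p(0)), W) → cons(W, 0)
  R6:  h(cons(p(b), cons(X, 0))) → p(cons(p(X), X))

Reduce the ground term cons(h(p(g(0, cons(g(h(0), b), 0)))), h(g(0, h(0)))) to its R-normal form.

cons(b, 0)

1. cons(h(p(g(0, cons(g(h(0), b), 0)))), h(g(0, h(0))))  →  cons(h(p(cons(g(h(0), b), 0))), h(g(0, h(0))))   [R3 at 1.1.1]
2. cons(h(p(cons(g(h(0), b), 0))), h(g(0, h(0))))  →  cons(h(p(cons(g(0, b), 0))), h(g(0, h(0))))   [R4 at 1.1.1.1.1]
3. cons(h(p(cons(g(0, b), 0))), h(g(0, h(0))))  →  cons(h(p(cons(b, 0))), h(g(0, h(0))))   [R3 at 1.1.1.1]
4. cons(h(p(cons(b, 0))), h(g(0, h(0))))  →  cons(b, h(g(0, h(0))))   [R2 at 1]
5. cons(b, h(g(0, h(0))))  →  cons(b, h(h(0)))   [R3 at 2.1]
6. cons(b, h(h(0)))  →  cons(b, h(0))   [R4 at 2.1]
7. cons(b, h(0))  →  cons(b, 0)   [R4 at 2]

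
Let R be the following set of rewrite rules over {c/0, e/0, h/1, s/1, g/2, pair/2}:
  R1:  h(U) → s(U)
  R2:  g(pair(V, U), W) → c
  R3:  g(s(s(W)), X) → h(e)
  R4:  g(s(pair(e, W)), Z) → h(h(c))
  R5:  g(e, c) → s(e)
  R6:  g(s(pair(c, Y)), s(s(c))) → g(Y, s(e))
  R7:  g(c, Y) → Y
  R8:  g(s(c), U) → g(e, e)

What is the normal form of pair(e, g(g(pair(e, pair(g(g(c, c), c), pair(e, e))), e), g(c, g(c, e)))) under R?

pair(e, e)

1. pair(e, g(g(pair(e, pair(g(g(c, c), c), pair(e, e))), e), g(c, g(c, e))))  →  pair(e, g(c, g(c, g(c, e))))   [R2 at 2.1]
2. pair(e, g(c, g(c, g(c, e))))  →  pair(e, g(c, g(c, e)))   [R7 at 2]
3. pair(e, g(c, g(c, e)))  →  pair(e, g(c, e))   [R7 at 2]
4. pair(e, g(c, e))  →  pair(e, e)   [R7 at 2]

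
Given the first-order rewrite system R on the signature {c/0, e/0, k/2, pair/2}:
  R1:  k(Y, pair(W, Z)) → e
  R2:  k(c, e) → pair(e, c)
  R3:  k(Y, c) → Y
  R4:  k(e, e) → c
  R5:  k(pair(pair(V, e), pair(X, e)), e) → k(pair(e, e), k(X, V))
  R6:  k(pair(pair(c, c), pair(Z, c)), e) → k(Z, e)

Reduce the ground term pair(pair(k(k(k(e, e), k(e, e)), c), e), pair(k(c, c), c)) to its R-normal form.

1. pair(pair(k(k(k(e, e), k(e, e)), c), e), pair(k(c, c), c))  →  pair(pair(k(k(e, e), k(e, e)), e), pair(k(c, c), c))   [R3 at 1.1]
2. pair(pair(k(k(e, e), k(e, e)), e), pair(k(c, c), c))  →  pair(pair(k(c, k(e, e)), e), pair(k(c, c), c))   [R4 at 1.1.1]
3. pair(pair(k(c, k(e, e)), e), pair(k(c, c), c))  →  pair(pair(k(c, c), e), pair(k(c, c), c))   [R4 at 1.1.2]
4. pair(pair(k(c, c), e), pair(k(c, c), c))  →  pair(pair(c, e), pair(k(c, c), c))   [R3 at 1.1]
5. pair(pair(c, e), pair(k(c, c), c))  →  pair(pair(c, e), pair(c, c))   [R3 at 2.1]

pair(pair(c, e), pair(c, c))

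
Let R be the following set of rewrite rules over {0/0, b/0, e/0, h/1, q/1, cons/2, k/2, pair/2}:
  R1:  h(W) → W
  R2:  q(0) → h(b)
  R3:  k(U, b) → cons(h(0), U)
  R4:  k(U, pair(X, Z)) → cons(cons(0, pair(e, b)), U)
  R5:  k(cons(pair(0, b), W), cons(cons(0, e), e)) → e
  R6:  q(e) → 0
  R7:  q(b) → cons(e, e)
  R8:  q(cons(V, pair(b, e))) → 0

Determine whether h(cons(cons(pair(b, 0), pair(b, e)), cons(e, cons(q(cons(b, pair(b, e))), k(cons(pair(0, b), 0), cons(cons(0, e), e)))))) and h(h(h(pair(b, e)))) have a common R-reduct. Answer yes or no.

no — NF(t₁) = cons(cons(pair(b, 0), pair(b, e)), cons(e, cons(0, e))), NF(t₂) = pair(b, e)

Reduce t₁ = h(cons(cons(pair(b, 0), pair(b, e)), cons(e, cons(q(cons(b, pair(b, e))), k(cons(pair(0, b), 0), cons(cons(0, e), e)))))):
1. h(cons(cons(pair(b, 0), pair(b, e)), cons(e, cons(q(cons(b, pair(b, e))), k(cons(pair(0, b), 0), cons(cons(0, e), e))))))  →  cons(cons(pair(b, 0), pair(b, e)), cons(e, cons(q(cons(b, pair(b, e))), k(cons(pair(0, b), 0), cons(cons(0, e), e)))))   [R1 at ε]
2. cons(cons(pair(b, 0), pair(b, e)), cons(e, cons(q(cons(b, pair(b, e))), k(cons(pair(0, b), 0), cons(cons(0, e), e)))))  →  cons(cons(pair(b, 0), pair(b, e)), cons(e, cons(0, k(cons(pair(0, b), 0), cons(cons(0, e), e)))))   [R8 at 2.2.1]
3. cons(cons(pair(b, 0), pair(b, e)), cons(e, cons(0, k(cons(pair(0, b), 0), cons(cons(0, e), e)))))  →  cons(cons(pair(b, 0), pair(b, e)), cons(e, cons(0, e)))   [R5 at 2.2.2]

Reduce t₂ = h(h(h(pair(b, e)))):
1. h(h(h(pair(b, e))))  →  h(h(pair(b, e)))   [R1 at ε]
2. h(h(pair(b, e)))  →  h(pair(b, e))   [R1 at ε]
3. h(pair(b, e))  →  pair(b, e)   [R1 at ε]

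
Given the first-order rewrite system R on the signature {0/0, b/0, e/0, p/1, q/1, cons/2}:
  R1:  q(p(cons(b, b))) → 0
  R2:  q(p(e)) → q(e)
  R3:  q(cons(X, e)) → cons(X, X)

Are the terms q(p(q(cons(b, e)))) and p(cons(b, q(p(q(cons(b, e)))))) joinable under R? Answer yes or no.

Reduce t₁ = q(p(q(cons(b, e)))):
1. q(p(q(cons(b, e))))  →  q(p(cons(b, b)))   [R3 at 1.1]
2. q(p(cons(b, b)))  →  0   [R1 at ε]

Reduce t₂ = p(cons(b, q(p(q(cons(b, e)))))):
1. p(cons(b, q(p(q(cons(b, e))))))  →  p(cons(b, q(p(cons(b, b)))))   [R3 at 1.2.1.1]
2. p(cons(b, q(p(cons(b, b)))))  →  p(cons(b, 0))   [R1 at 1.2]

no — NF(t₁) = 0, NF(t₂) = p(cons(b, 0))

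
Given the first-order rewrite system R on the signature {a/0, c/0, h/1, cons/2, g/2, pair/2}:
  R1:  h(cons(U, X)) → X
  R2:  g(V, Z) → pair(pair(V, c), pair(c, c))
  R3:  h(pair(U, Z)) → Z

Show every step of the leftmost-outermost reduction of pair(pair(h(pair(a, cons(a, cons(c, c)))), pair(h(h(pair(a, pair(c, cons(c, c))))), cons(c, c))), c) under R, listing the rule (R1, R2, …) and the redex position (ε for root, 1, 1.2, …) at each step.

pair(pair(cons(a, cons(c, c)), pair(cons(c, c), cons(c, c))), c)

1. pair(pair(h(pair(a, cons(a, cons(c, c)))), pair(h(h(pair(a, pair(c, cons(c, c))))), cons(c, c))), c)  →  pair(pair(cons(a, cons(c, c)), pair(h(h(pair(a, pair(c, cons(c, c))))), cons(c, c))), c)   [R3 at 1.1]
2. pair(pair(cons(a, cons(c, c)), pair(h(h(pair(a, pair(c, cons(c, c))))), cons(c, c))), c)  →  pair(pair(cons(a, cons(c, c)), pair(h(pair(c, cons(c, c))), cons(c, c))), c)   [R3 at 1.2.1.1]
3. pair(pair(cons(a, cons(c, c)), pair(h(pair(c, cons(c, c))), cons(c, c))), c)  →  pair(pair(cons(a, cons(c, c)), pair(cons(c, c), cons(c, c))), c)   [R3 at 1.2.1]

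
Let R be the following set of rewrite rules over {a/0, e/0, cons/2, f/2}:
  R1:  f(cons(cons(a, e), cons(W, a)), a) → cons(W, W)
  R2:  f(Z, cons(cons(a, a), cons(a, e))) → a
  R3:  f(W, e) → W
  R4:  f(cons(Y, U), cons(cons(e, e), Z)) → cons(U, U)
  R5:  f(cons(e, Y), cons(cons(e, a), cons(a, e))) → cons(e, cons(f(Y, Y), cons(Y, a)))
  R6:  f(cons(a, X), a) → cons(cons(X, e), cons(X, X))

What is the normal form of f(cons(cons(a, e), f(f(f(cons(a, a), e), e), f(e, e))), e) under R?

1. f(cons(cons(a, e), f(f(f(cons(a, a), e), e), f(e, e))), e)  →  cons(cons(a, e), f(f(f(cons(a, a), e), e), f(e, e)))   [R3 at ε]
2. cons(cons(a, e), f(f(f(cons(a, a), e), e), f(e, e)))  →  cons(cons(a, e), f(f(cons(a, a), e), f(e, e)))   [R3 at 2.1]
3. cons(cons(a, e), f(f(cons(a, a), e), f(e, e)))  →  cons(cons(a, e), f(cons(a, a), f(e, e)))   [R3 at 2.1]
4. cons(cons(a, e), f(cons(a, a), f(e, e)))  →  cons(cons(a, e), f(cons(a, a), e))   [R3 at 2.2]
5. cons(cons(a, e), f(cons(a, a), e))  →  cons(cons(a, e), cons(a, a))   [R3 at 2]

cons(cons(a, e), cons(a, a))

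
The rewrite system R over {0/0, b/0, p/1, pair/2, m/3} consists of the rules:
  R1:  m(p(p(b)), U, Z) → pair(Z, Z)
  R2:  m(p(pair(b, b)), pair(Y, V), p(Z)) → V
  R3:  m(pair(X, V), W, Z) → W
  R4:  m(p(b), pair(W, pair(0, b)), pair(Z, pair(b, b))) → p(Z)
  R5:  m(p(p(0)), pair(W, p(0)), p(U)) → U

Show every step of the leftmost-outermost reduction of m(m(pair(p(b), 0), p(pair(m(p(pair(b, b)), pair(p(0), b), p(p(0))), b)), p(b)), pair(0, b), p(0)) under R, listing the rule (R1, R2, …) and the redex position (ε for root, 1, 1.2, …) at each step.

b

1. m(m(pair(p(b), 0), p(pair(m(p(pair(b, b)), pair(p(0), b), p(p(0))), b)), p(b)), pair(0, b), p(0))  →  m(p(pair(m(p(pair(b, b)), pair(p(0), b), p(p(0))), b)), pair(0, b), p(0))   [R3 at 1]
2. m(p(pair(m(p(pair(b, b)), pair(p(0), b), p(p(0))), b)), pair(0, b), p(0))  →  m(p(pair(b, b)), pair(0, b), p(0))   [R2 at 1.1.1]
3. m(p(pair(b, b)), pair(0, b), p(0))  →  b   [R2 at ε]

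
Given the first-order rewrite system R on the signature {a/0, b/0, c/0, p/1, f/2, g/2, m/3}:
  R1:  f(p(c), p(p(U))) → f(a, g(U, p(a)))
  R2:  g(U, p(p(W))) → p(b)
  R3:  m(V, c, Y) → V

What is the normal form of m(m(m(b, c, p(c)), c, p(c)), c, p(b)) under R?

1. m(m(m(b, c, p(c)), c, p(c)), c, p(b))  →  m(m(b, c, p(c)), c, p(c))   [R3 at ε]
2. m(m(b, c, p(c)), c, p(c))  →  m(b, c, p(c))   [R3 at ε]
3. m(b, c, p(c))  →  b   [R3 at ε]

b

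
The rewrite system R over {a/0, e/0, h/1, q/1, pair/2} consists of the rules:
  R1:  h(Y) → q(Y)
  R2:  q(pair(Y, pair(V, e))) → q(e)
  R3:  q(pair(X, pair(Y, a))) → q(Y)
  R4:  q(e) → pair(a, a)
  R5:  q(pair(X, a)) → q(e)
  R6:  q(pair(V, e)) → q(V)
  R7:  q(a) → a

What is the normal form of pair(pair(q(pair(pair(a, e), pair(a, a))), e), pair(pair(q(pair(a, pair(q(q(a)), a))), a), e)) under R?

pair(pair(a, e), pair(pair(a, a), e))

1. pair(pair(q(pair(pair(a, e), pair(a, a))), e), pair(pair(q(pair(a, pair(q(q(a)), a))), a), e))  →  pair(pair(q(a), e), pair(pair(q(pair(a, pair(q(q(a)), a))), a), e))   [R3 at 1.1]
2. pair(pair(q(a), e), pair(pair(q(pair(a, pair(q(q(a)), a))), a), e))  →  pair(pair(a, e), pair(pair(q(pair(a, pair(q(q(a)), a))), a), e))   [R7 at 1.1]
3. pair(pair(a, e), pair(pair(q(pair(a, pair(q(q(a)), a))), a), e))  →  pair(pair(a, e), pair(pair(q(q(q(a))), a), e))   [R3 at 2.1.1]
4. pair(pair(a, e), pair(pair(q(q(q(a))), a), e))  →  pair(pair(a, e), pair(pair(q(q(a)), a), e))   [R7 at 2.1.1.1.1]
5. pair(pair(a, e), pair(pair(q(q(a)), a), e))  →  pair(pair(a, e), pair(pair(q(a), a), e))   [R7 at 2.1.1.1]
6. pair(pair(a, e), pair(pair(q(a), a), e))  →  pair(pair(a, e), pair(pair(a, a), e))   [R7 at 2.1.1]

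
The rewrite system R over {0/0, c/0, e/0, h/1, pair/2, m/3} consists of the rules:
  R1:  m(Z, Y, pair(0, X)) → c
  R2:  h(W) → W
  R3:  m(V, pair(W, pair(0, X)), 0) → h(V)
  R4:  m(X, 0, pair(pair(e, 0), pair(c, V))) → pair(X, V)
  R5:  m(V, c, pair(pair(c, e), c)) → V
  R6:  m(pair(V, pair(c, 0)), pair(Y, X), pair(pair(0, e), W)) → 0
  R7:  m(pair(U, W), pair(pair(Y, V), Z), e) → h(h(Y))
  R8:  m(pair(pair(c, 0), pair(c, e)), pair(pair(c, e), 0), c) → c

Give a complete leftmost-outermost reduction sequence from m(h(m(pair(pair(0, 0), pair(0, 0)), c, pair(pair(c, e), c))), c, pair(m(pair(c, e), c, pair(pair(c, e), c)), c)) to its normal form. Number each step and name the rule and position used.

pair(pair(0, 0), pair(0, 0))

1. m(h(m(pair(pair(0, 0), pair(0, 0)), c, pair(pair(c, e), c))), c, pair(m(pair(c, e), c, pair(pair(c, e), c)), c))  →  m(m(pair(pair(0, 0), pair(0, 0)), c, pair(pair(c, e), c)), c, pair(m(pair(c, e), c, pair(pair(c, e), c)), c))   [R2 at 1]
2. m(m(pair(pair(0, 0), pair(0, 0)), c, pair(pair(c, e), c)), c, pair(m(pair(c, e), c, pair(pair(c, e), c)), c))  →  m(pair(pair(0, 0), pair(0, 0)), c, pair(m(pair(c, e), c, pair(pair(c, e), c)), c))   [R5 at 1]
3. m(pair(pair(0, 0), pair(0, 0)), c, pair(m(pair(c, e), c, pair(pair(c, e), c)), c))  →  m(pair(pair(0, 0), pair(0, 0)), c, pair(pair(c, e), c))   [R5 at 3.1]
4. m(pair(pair(0, 0), pair(0, 0)), c, pair(pair(c, e), c))  →  pair(pair(0, 0), pair(0, 0))   [R5 at ε]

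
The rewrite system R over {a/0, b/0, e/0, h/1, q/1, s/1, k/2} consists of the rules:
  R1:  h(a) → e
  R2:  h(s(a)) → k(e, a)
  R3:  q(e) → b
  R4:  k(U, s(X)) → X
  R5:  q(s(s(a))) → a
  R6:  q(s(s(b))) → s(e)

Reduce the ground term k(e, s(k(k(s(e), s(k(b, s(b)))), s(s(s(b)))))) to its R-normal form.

1. k(e, s(k(k(s(e), s(k(b, s(b)))), s(s(s(b))))))  →  k(k(s(e), s(k(b, s(b)))), s(s(s(b))))   [R4 at ε]
2. k(k(s(e), s(k(b, s(b)))), s(s(s(b))))  →  s(s(b))   [R4 at ε]

s(s(b))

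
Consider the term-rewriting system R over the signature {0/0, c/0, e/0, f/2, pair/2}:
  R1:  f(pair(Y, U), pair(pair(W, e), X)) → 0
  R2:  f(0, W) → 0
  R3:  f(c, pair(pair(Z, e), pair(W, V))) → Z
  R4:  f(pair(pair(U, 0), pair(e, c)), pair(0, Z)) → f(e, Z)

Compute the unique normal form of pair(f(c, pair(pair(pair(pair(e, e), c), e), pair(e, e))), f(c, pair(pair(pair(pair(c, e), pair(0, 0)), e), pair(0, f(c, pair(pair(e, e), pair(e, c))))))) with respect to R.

1. pair(f(c, pair(pair(pair(pair(e, e), c), e), pair(e, e))), f(c, pair(pair(pair(pair(c, e), pair(0, 0)), e), pair(0, f(c, pair(pair(e, e), pair(e, c)))))))  →  pair(pair(pair(e, e), c), f(c, pair(pair(pair(pair(c, e), pair(0, 0)), e), pair(0, f(c, pair(pair(e, e), pair(e, c)))))))   [R3 at 1]
2. pair(pair(pair(e, e), c), f(c, pair(pair(pair(pair(c, e), pair(0, 0)), e), pair(0, f(c, pair(pair(e, e), pair(e, c)))))))  →  pair(pair(pair(e, e), c), pair(pair(c, e), pair(0, 0)))   [R3 at 2]

pair(pair(pair(e, e), c), pair(pair(c, e), pair(0, 0)))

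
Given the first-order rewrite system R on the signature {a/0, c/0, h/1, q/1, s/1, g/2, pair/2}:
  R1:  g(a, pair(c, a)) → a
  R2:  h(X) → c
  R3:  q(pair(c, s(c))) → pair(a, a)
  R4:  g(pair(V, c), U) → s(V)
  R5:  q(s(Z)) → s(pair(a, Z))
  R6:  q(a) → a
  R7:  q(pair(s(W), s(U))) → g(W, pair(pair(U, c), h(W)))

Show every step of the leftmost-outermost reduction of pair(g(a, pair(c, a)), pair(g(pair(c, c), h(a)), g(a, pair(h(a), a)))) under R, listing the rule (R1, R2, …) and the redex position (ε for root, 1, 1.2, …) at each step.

pair(a, pair(s(c), a))

1. pair(g(a, pair(c, a)), pair(g(pair(c, c), h(a)), g(a, pair(h(a), a))))  →  pair(a, pair(g(pair(c, c), h(a)), g(a, pair(h(a), a))))   [R1 at 1]
2. pair(a, pair(g(pair(c, c), h(a)), g(a, pair(h(a), a))))  →  pair(a, pair(s(c), g(a, pair(h(a), a))))   [R4 at 2.1]
3. pair(a, pair(s(c), g(a, pair(h(a), a))))  →  pair(a, pair(s(c), g(a, pair(c, a))))   [R2 at 2.2.2.1]
4. pair(a, pair(s(c), g(a, pair(c, a))))  →  pair(a, pair(s(c), a))   [R1 at 2.2]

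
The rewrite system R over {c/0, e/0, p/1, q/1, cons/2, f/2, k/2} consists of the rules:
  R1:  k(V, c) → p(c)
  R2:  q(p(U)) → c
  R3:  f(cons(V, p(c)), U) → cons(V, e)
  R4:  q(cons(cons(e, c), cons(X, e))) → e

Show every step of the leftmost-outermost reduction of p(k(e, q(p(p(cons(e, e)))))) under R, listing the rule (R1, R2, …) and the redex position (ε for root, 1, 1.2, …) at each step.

1. p(k(e, q(p(p(cons(e, e))))))  →  p(k(e, c))   [R2 at 1.2]
2. p(k(e, c))  →  p(p(c))   [R1 at 1]

p(p(c))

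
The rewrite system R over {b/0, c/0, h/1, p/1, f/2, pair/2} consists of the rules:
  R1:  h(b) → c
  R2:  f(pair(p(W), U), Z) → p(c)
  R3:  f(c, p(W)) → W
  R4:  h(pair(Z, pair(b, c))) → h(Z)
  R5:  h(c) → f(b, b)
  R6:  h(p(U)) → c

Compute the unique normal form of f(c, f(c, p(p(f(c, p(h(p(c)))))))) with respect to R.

1. f(c, f(c, p(p(f(c, p(h(p(c))))))))  →  f(c, p(f(c, p(h(p(c))))))   [R3 at 2]
2. f(c, p(f(c, p(h(p(c))))))  →  f(c, p(h(p(c))))   [R3 at ε]
3. f(c, p(h(p(c))))  →  h(p(c))   [R3 at ε]
4. h(p(c))  →  c   [R6 at ε]

c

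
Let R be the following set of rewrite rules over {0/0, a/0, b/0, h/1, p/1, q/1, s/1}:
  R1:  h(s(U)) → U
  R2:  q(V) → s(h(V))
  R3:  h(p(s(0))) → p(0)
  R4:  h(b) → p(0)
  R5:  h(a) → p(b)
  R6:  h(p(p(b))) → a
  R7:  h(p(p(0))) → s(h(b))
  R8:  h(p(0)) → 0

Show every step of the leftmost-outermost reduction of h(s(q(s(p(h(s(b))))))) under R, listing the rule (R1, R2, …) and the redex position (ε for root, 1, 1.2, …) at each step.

1. h(s(q(s(p(h(s(b)))))))  →  q(s(p(h(s(b)))))   [R1 at ε]
2. q(s(p(h(s(b)))))  →  s(h(s(p(h(s(b))))))   [R2 at ε]
3. s(h(s(p(h(s(b))))))  →  s(p(h(s(b))))   [R1 at 1]
4. s(p(h(s(b))))  →  s(p(b))   [R1 at 1.1]

s(p(b))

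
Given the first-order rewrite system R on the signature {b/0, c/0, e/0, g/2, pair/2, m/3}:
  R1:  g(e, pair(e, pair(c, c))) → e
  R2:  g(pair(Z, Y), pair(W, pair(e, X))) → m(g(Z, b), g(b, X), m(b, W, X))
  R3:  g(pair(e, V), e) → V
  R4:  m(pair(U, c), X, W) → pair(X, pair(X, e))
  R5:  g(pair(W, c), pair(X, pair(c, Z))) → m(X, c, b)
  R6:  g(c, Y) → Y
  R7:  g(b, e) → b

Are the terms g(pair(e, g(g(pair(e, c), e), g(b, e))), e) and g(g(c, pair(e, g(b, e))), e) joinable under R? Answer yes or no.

yes — NF(t₁) = b, NF(t₂) = b

Reduce t₁ = g(pair(e, g(g(pair(e, c), e), g(b, e))), e):
1. g(pair(e, g(g(pair(e, c), e), g(b, e))), e)  →  g(g(pair(e, c), e), g(b, e))   [R3 at ε]
2. g(g(pair(e, c), e), g(b, e))  →  g(c, g(b, e))   [R3 at 1]
3. g(c, g(b, e))  →  g(b, e)   [R6 at ε]
4. g(b, e)  →  b   [R7 at ε]

Reduce t₂ = g(g(c, pair(e, g(b, e))), e):
1. g(g(c, pair(e, g(b, e))), e)  →  g(pair(e, g(b, e)), e)   [R6 at 1]
2. g(pair(e, g(b, e)), e)  →  g(b, e)   [R3 at ε]
3. g(b, e)  →  b   [R7 at ε]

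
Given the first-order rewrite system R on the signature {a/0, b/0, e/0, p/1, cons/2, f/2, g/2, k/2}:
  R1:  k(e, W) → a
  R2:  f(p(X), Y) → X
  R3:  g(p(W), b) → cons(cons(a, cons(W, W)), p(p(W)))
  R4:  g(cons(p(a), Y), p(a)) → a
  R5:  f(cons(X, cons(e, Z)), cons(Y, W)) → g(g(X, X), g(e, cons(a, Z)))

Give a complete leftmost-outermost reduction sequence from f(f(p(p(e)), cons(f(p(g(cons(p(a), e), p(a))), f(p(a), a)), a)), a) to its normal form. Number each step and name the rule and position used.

e

1. f(f(p(p(e)), cons(f(p(g(cons(p(a), e), p(a))), f(p(a), a)), a)), a)  →  f(p(e), a)   [R2 at 1]
2. f(p(e), a)  →  e   [R2 at ε]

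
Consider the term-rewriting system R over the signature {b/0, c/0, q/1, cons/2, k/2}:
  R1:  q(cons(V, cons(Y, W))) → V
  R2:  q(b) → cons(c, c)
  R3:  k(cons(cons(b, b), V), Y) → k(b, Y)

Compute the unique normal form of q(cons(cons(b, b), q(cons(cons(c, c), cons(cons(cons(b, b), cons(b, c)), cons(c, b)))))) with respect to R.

1. q(cons(cons(b, b), q(cons(cons(c, c), cons(cons(cons(b, b), cons(b, c)), cons(c, b))))))  →  q(cons(cons(b, b), cons(c, c)))   [R1 at 1.2]
2. q(cons(cons(b, b), cons(c, c)))  →  cons(b, b)   [R1 at ε]

cons(b, b)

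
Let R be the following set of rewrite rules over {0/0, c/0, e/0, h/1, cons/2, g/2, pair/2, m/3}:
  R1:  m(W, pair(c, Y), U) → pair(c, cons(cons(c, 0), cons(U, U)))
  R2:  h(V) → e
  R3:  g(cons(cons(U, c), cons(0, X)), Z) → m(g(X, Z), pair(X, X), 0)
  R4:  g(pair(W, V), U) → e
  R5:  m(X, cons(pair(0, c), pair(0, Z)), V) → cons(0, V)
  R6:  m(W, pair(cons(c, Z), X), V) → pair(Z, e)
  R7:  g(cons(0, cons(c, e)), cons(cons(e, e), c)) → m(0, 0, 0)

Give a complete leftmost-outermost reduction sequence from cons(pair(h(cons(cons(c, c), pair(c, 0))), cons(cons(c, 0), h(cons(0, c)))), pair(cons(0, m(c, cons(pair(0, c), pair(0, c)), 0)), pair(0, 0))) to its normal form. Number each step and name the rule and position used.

cons(pair(e, cons(cons(c, 0), e)), pair(cons(0, cons(0, 0)), pair(0, 0)))

1. cons(pair(h(cons(cons(c, c), pair(c, 0))), cons(cons(c, 0), h(cons(0, c)))), pair(cons(0, m(c, cons(pair(0, c), pair(0, c)), 0)), pair(0, 0)))  →  cons(pair(e, cons(cons(c, 0), h(cons(0, c)))), pair(cons(0, m(c, cons(pair(0, c), pair(0, c)), 0)), pair(0, 0)))   [R2 at 1.1]
2. cons(pair(e, cons(cons(c, 0), h(cons(0, c)))), pair(cons(0, m(c, cons(pair(0, c), pair(0, c)), 0)), pair(0, 0)))  →  cons(pair(e, cons(cons(c, 0), e)), pair(cons(0, m(c, cons(pair(0, c), pair(0, c)), 0)), pair(0, 0)))   [R2 at 1.2.2]
3. cons(pair(e, cons(cons(c, 0), e)), pair(cons(0, m(c, cons(pair(0, c), pair(0, c)), 0)), pair(0, 0)))  →  cons(pair(e, cons(cons(c, 0), e)), pair(cons(0, cons(0, 0)), pair(0, 0)))   [R5 at 2.1.2]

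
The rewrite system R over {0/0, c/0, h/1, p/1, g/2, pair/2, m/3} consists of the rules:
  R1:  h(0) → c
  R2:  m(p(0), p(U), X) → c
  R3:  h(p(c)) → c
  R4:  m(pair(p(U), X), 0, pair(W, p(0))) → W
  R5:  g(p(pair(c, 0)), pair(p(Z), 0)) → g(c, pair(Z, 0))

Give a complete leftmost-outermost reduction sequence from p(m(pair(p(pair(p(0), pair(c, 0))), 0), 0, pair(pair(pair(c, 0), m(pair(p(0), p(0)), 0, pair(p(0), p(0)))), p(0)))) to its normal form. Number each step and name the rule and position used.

p(pair(pair(c, 0), p(0)))

1. p(m(pair(p(pair(p(0), pair(c, 0))), 0), 0, pair(pair(pair(c, 0), m(pair(p(0), p(0)), 0, pair(p(0), p(0)))), p(0))))  →  p(pair(pair(c, 0), m(pair(p(0), p(0)), 0, pair(p(0), p(0)))))   [R4 at 1]
2. p(pair(pair(c, 0), m(pair(p(0), p(0)), 0, pair(p(0), p(0)))))  →  p(pair(pair(c, 0), p(0)))   [R4 at 1.2]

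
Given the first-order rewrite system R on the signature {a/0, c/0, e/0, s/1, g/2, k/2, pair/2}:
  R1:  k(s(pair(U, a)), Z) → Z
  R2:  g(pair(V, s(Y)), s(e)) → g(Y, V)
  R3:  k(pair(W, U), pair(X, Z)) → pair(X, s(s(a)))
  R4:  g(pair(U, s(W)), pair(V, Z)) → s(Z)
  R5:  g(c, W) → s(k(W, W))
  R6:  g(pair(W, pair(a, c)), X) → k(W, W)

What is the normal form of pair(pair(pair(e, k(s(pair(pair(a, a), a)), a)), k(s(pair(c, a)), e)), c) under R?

1. pair(pair(pair(e, k(s(pair(pair(a, a), a)), a)), k(s(pair(c, a)), e)), c)  →  pair(pair(pair(e, a), k(s(pair(c, a)), e)), c)   [R1 at 1.1.2]
2. pair(pair(pair(e, a), k(s(pair(c, a)), e)), c)  →  pair(pair(pair(e, a), e), c)   [R1 at 1.2]

pair(pair(pair(e, a), e), c)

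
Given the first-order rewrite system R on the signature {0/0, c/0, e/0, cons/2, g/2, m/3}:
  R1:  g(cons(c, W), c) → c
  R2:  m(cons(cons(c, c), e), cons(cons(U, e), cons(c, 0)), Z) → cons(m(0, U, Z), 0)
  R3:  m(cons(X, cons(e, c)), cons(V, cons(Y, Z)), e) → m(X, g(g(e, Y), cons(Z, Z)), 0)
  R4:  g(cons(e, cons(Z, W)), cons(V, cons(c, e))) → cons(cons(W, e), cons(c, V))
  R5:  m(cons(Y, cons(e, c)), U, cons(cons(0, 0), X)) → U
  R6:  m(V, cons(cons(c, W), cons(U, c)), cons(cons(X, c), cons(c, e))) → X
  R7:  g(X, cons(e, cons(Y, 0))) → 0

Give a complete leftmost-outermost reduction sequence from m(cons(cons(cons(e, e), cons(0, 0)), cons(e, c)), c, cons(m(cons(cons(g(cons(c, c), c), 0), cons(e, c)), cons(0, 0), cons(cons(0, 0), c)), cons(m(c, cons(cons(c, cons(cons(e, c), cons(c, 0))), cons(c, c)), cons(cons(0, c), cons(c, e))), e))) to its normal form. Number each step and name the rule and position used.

1. m(cons(cons(cons(e, e), cons(0, 0)), cons(e, c)), c, cons(m(cons(cons(g(cons(c, c), c), 0), cons(e, c)), cons(0, 0), cons(cons(0, 0), c)), cons(m(c, cons(cons(c, cons(cons(e, c), cons(c, 0))), cons(c, c)), cons(cons(0, c), cons(c, e))), e)))  →  m(cons(cons(cons(e, e), cons(0, 0)), cons(e, c)), c, cons(cons(0, 0), cons(m(c, cons(cons(c, cons(cons(e, c), cons(c, 0))), cons(c, c)), cons(cons(0, c), cons(c, e))), e)))   [R5 at 3.1]
2. m(cons(cons(cons(e, e), cons(0, 0)), cons(e, c)), c, cons(cons(0, 0), cons(m(c, cons(cons(c, cons(cons(e, c), cons(c, 0))), cons(c, c)), cons(cons(0, c), cons(c, e))), e)))  →  c   [R5 at ε]

c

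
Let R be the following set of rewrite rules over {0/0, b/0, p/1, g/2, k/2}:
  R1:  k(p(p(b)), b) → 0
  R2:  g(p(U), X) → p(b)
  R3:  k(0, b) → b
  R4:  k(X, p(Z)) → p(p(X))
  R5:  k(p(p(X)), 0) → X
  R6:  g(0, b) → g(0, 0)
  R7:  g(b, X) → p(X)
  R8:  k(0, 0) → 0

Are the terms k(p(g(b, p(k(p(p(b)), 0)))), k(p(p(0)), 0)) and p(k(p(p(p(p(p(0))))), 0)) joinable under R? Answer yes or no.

no — NF(t₁) = p(b), NF(t₂) = p(p(p(p(0))))

Reduce t₁ = k(p(g(b, p(k(p(p(b)), 0)))), k(p(p(0)), 0)):
1. k(p(g(b, p(k(p(p(b)), 0)))), k(p(p(0)), 0))  →  k(p(p(p(k(p(p(b)), 0)))), k(p(p(0)), 0))   [R7 at 1.1]
2. k(p(p(p(k(p(p(b)), 0)))), k(p(p(0)), 0))  →  k(p(p(p(b))), k(p(p(0)), 0))   [R5 at 1.1.1.1]
3. k(p(p(p(b))), k(p(p(0)), 0))  →  k(p(p(p(b))), 0)   [R5 at 2]
4. k(p(p(p(b))), 0)  →  p(b)   [R5 at ε]

Reduce t₂ = p(k(p(p(p(p(p(0))))), 0)):
1. p(k(p(p(p(p(p(0))))), 0))  →  p(p(p(p(0))))   [R5 at 1]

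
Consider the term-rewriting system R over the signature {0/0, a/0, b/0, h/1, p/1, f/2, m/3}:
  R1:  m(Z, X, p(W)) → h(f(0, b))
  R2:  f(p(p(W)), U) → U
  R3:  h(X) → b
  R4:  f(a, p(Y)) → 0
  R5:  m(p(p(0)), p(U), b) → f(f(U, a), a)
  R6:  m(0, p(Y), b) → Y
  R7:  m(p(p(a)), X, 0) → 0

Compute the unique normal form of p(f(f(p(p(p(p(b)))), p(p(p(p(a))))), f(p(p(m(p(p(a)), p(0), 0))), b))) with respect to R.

p(b)

1. p(f(f(p(p(p(p(b)))), p(p(p(p(a))))), f(p(p(m(p(p(a)), p(0), 0))), b)))  →  p(f(p(p(p(p(a)))), f(p(p(m(p(p(a)), p(0), 0))), b)))   [R2 at 1.1]
2. p(f(p(p(p(p(a)))), f(p(p(m(p(p(a)), p(0), 0))), b)))  →  p(f(p(p(m(p(p(a)), p(0), 0))), b))   [R2 at 1]
3. p(f(p(p(m(p(p(a)), p(0), 0))), b))  →  p(b)   [R2 at 1]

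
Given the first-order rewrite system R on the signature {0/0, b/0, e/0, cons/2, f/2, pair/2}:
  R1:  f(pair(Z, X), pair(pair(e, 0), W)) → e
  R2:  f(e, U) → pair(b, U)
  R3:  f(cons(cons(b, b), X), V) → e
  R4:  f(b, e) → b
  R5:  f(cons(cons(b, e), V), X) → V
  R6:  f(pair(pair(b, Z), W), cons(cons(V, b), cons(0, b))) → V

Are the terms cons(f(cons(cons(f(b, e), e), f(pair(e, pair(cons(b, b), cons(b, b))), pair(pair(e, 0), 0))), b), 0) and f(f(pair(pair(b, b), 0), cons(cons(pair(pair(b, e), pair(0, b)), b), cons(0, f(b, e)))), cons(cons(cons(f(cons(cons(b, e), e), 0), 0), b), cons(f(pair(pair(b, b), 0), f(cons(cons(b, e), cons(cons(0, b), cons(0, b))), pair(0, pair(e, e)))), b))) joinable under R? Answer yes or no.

yes — NF(t₁) = cons(e, 0), NF(t₂) = cons(e, 0)

Reduce t₁ = cons(f(cons(cons(f(b, e), e), f(pair(e, pair(cons(b, b), cons(b, b))), pair(pair(e, 0), 0))), b), 0):
1. cons(f(cons(cons(f(b, e), e), f(pair(e, pair(cons(b, b), cons(b, b))), pair(pair(e, 0), 0))), b), 0)  →  cons(f(cons(cons(b, e), f(pair(e, pair(cons(b, b), cons(b, b))), pair(pair(e, 0), 0))), b), 0)   [R4 at 1.1.1.1]
2. cons(f(cons(cons(b, e), f(pair(e, pair(cons(b, b), cons(b, b))), pair(pair(e, 0), 0))), b), 0)  →  cons(f(pair(e, pair(cons(b, b), cons(b, b))), pair(pair(e, 0), 0)), 0)   [R5 at 1]
3. cons(f(pair(e, pair(cons(b, b), cons(b, b))), pair(pair(e, 0), 0)), 0)  →  cons(e, 0)   [R1 at 1]

Reduce t₂ = f(f(pair(pair(b, b), 0), cons(cons(pair(pair(b, e), pair(0, b)), b), cons(0, f(b, e)))), cons(cons(cons(f(cons(cons(b, e), e), 0), 0), b), cons(f(pair(pair(b, b), 0), f(cons(cons(b, e), cons(cons(0, b), cons(0, b))), pair(0, pair(e, e)))), b))):
1. f(f(pair(pair(b, b), 0), cons(cons(pair(pair(b, e), pair(0, b)), b), cons(0, f(b, e)))), cons(cons(cons(f(cons(cons(b, e), e), 0), 0), b), cons(f(pair(pair(b, b), 0), f(cons(cons(b, e), cons(cons(0, b), cons(0, b))), pair(0, pair(e, e)))), b)))  →  f(f(pair(pair(b, b), 0), cons(cons(pair(pair(b, e), pair(0, b)), b), cons(0, b))), cons(cons(cons(f(cons(cons(b, e), e), 0), 0), b), cons(f(pair(pair(b, b), 0), f(cons(cons(b, e), cons(cons(0, b), cons(0, b))), pair(0, pair(e, e)))), b)))   [R4 at 1.2.2.2]
2. f(f(pair(pair(b, b), 0), cons(cons(pair(pair(b, e), pair(0, b)), b), cons(0, b))), cons(cons(cons(f(cons(cons(b, e), e), 0), 0), b), cons(f(pair(pair(b, b), 0), f(cons(cons(b, e), cons(cons(0, b), cons(0, b))), pair(0, pair(e, e)))), b)))  →  f(pair(pair(b, e), pair(0, b)), cons(cons(cons(f(cons(cons(b, e), e), 0), 0), b), cons(f(pair(pair(b, b), 0), f(cons(cons(b, e), cons(cons(0, b), cons(0, b))), pair(0, pair(e, e)))), b)))   [R6 at 1]
3. f(pair(pair(b, e), pair(0, b)), cons(cons(cons(f(cons(cons(b, e), e), 0), 0), b), cons(f(pair(pair(b, b), 0), f(cons(cons(b, e), cons(cons(0, b), cons(0, b))), pair(0, pair(e, e)))), b)))  →  f(pair(pair(b, e), pair(0, b)), cons(cons(cons(e, 0), b), cons(f(pair(pair(b, b), 0), f(cons(cons(b, e), cons(cons(0, b), cons(0, b))), pair(0, pair(e, e)))), b)))   [R5 at 2.1.1.1]
4. f(pair(pair(b, e), pair(0, b)), cons(cons(cons(e, 0), b), cons(f(pair(pair(b, b), 0), f(cons(cons(b, e), cons(cons(0, b), cons(0, b))), pair(0, pair(e, e)))), b)))  →  f(pair(pair(b, e), pair(0, b)), cons(cons(cons(e, 0), b), cons(f(pair(pair(b, b), 0), cons(cons(0, b), cons(0, b))), b)))   [R5 at 2.2.1.2]
5. f(pair(pair(b, e), pair(0, b)), cons(cons(cons(e, 0), b), cons(f(pair(pair(b, b), 0), cons(cons(0, b), cons(0, b))), b)))  →  f(pair(pair(b, e), pair(0, b)), cons(cons(cons(e, 0), b), cons(0, b)))   [R6 at 2.2.1]
6. f(pair(pair(b, e), pair(0, b)), cons(cons(cons(e, 0), b), cons(0, b)))  →  cons(e, 0)   [R6 at ε]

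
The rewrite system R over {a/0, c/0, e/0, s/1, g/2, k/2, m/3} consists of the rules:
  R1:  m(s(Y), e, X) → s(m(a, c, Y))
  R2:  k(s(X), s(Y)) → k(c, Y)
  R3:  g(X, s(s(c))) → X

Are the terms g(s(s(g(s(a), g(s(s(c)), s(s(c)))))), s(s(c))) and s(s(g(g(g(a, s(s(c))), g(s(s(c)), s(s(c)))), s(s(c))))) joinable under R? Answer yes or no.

no — NF(t₁) = s(s(s(a))), NF(t₂) = s(s(a))

Reduce t₁ = g(s(s(g(s(a), g(s(s(c)), s(s(c)))))), s(s(c))):
1. g(s(s(g(s(a), g(s(s(c)), s(s(c)))))), s(s(c)))  →  s(s(g(s(a), g(s(s(c)), s(s(c))))))   [R3 at ε]
2. s(s(g(s(a), g(s(s(c)), s(s(c))))))  →  s(s(g(s(a), s(s(c)))))   [R3 at 1.1.2]
3. s(s(g(s(a), s(s(c)))))  →  s(s(s(a)))   [R3 at 1.1]

Reduce t₂ = s(s(g(g(g(a, s(s(c))), g(s(s(c)), s(s(c)))), s(s(c))))):
1. s(s(g(g(g(a, s(s(c))), g(s(s(c)), s(s(c)))), s(s(c)))))  →  s(s(g(g(a, s(s(c))), g(s(s(c)), s(s(c))))))   [R3 at 1.1]
2. s(s(g(g(a, s(s(c))), g(s(s(c)), s(s(c))))))  →  s(s(g(a, g(s(s(c)), s(s(c))))))   [R3 at 1.1.1]
3. s(s(g(a, g(s(s(c)), s(s(c))))))  →  s(s(g(a, s(s(c)))))   [R3 at 1.1.2]
4. s(s(g(a, s(s(c)))))  →  s(s(a))   [R3 at 1.1]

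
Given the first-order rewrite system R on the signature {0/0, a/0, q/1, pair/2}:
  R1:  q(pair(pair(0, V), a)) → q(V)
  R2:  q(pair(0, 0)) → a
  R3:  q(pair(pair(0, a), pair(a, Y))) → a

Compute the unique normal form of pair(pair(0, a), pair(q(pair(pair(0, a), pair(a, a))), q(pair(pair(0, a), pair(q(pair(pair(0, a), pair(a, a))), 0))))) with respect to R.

1. pair(pair(0, a), pair(q(pair(pair(0, a), pair(a, a))), q(pair(pair(0, a), pair(q(pair(pair(0, a), pair(a, a))), 0)))))  →  pair(pair(0, a), pair(a, q(pair(pair(0, a), pair(q(pair(pair(0, a), pair(a, a))), 0)))))   [R3 at 2.1]
2. pair(pair(0, a), pair(a, q(pair(pair(0, a), pair(q(pair(pair(0, a), pair(a, a))), 0)))))  →  pair(pair(0, a), pair(a, q(pair(pair(0, a), pair(a, 0)))))   [R3 at 2.2.1.2.1]
3. pair(pair(0, a), pair(a, q(pair(pair(0, a), pair(a, 0)))))  →  pair(pair(0, a), pair(a, a))   [R3 at 2.2]

pair(pair(0, a), pair(a, a))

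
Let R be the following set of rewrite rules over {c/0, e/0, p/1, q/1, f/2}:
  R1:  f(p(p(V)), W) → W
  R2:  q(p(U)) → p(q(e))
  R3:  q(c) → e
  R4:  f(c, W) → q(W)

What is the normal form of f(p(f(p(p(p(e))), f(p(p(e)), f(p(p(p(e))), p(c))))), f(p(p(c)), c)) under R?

1. f(p(f(p(p(p(e))), f(p(p(e)), f(p(p(p(e))), p(c))))), f(p(p(c)), c))  →  f(p(f(p(p(e)), f(p(p(p(e))), p(c)))), f(p(p(c)), c))   [R1 at 1.1]
2. f(p(f(p(p(e)), f(p(p(p(e))), p(c)))), f(p(p(c)), c))  →  f(p(f(p(p(p(e))), p(c))), f(p(p(c)), c))   [R1 at 1.1]
3. f(p(f(p(p(p(e))), p(c))), f(p(p(c)), c))  →  f(p(p(c)), f(p(p(c)), c))   [R1 at 1.1]
4. f(p(p(c)), f(p(p(c)), c))  →  f(p(p(c)), c)   [R1 at ε]
5. f(p(p(c)), c)  →  c   [R1 at ε]

c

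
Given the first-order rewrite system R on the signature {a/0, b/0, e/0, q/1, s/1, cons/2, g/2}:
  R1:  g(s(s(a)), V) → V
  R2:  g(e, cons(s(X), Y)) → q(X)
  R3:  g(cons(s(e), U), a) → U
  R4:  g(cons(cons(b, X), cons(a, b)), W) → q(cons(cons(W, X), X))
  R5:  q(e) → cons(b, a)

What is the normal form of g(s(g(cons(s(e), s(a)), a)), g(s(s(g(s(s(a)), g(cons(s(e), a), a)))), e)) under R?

1. g(s(g(cons(s(e), s(a)), a)), g(s(s(g(s(s(a)), g(cons(s(e), a), a)))), e))  →  g(s(s(a)), g(s(s(g(s(s(a)), g(cons(s(e), a), a)))), e))   [R3 at 1.1]
2. g(s(s(a)), g(s(s(g(s(s(a)), g(cons(s(e), a), a)))), e))  →  g(s(s(g(s(s(a)), g(cons(s(e), a), a)))), e)   [R1 at ε]
3. g(s(s(g(s(s(a)), g(cons(s(e), a), a)))), e)  →  g(s(s(g(cons(s(e), a), a))), e)   [R1 at 1.1.1]
4. g(s(s(g(cons(s(e), a), a))), e)  →  g(s(s(a)), e)   [R3 at 1.1.1]
5. g(s(s(a)), e)  →  e   [R1 at ε]

e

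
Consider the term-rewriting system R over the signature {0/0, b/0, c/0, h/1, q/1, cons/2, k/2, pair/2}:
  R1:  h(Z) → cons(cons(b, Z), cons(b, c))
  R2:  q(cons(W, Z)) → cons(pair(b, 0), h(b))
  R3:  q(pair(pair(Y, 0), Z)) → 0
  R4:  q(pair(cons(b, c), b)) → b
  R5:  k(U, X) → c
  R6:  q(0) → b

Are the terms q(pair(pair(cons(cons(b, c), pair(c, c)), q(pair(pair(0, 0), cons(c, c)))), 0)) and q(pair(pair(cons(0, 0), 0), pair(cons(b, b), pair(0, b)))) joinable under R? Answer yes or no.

yes — NF(t₁) = 0, NF(t₂) = 0

Reduce t₁ = q(pair(pair(cons(cons(b, c), pair(c, c)), q(pair(pair(0, 0), cons(c, c)))), 0)):
1. q(pair(pair(cons(cons(b, c), pair(c, c)), q(pair(pair(0, 0), cons(c, c)))), 0))  →  q(pair(pair(cons(cons(b, c), pair(c, c)), 0), 0))   [R3 at 1.1.2]
2. q(pair(pair(cons(cons(b, c), pair(c, c)), 0), 0))  →  0   [R3 at ε]

Reduce t₂ = q(pair(pair(cons(0, 0), 0), pair(cons(b, b), pair(0, b)))):
1. q(pair(pair(cons(0, 0), 0), pair(cons(b, b), pair(0, b))))  →  0   [R3 at ε]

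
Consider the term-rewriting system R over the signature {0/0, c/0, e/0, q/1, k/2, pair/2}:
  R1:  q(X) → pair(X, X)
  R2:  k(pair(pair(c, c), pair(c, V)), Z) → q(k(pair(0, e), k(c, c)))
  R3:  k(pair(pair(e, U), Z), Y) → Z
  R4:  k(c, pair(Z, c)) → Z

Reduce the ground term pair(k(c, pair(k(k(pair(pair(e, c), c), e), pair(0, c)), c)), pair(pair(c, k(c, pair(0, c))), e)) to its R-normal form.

1. pair(k(c, pair(k(k(pair(pair(e, c), c), e), pair(0, c)), c)), pair(pair(c, k(c, pair(0, c))), e))  →  pair(k(k(pair(pair(e, c), c), e), pair(0, c)), pair(pair(c, k(c, pair(0, c))), e))   [R4 at 1]
2. pair(k(k(pair(pair(e, c), c), e), pair(0, c)), pair(pair(c, k(c, pair(0, c))), e))  →  pair(k(c, pair(0, c)), pair(pair(c, k(c, pair(0, c))), e))   [R3 at 1.1]
3. pair(k(c, pair(0, c)), pair(pair(c, k(c, pair(0, c))), e))  →  pair(0, pair(pair(c, k(c, pair(0, c))), e))   [R4 at 1]
4. pair(0, pair(pair(c, k(c, pair(0, c))), e))  →  pair(0, pair(pair(c, 0), e))   [R4 at 2.1.2]

pair(0, pair(pair(c, 0), e))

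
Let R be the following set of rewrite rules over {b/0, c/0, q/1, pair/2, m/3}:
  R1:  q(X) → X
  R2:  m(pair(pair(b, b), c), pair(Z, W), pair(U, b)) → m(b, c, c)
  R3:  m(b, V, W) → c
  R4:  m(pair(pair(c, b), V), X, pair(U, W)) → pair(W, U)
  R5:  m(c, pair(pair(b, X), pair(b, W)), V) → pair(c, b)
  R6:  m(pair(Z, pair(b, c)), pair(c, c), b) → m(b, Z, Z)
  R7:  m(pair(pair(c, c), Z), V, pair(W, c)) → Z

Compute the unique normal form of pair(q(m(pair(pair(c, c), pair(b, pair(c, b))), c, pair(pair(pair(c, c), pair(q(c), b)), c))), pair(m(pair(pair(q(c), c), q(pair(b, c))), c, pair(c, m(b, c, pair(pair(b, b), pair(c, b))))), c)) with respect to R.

1. pair(q(m(pair(pair(c, c), pair(b, pair(c, b))), c, pair(pair(pair(c, c), pair(q(c), b)), c))), pair(m(pair(pair(q(c), c), q(pair(b, c))), c, pair(c, m(b, c, pair(pair(b, b), pair(c, b))))), c))  →  pair(m(pair(pair(c, c), pair(b, pair(c, b))), c, pair(pair(pair(c, c), pair(q(c), b)), c)), pair(m(pair(pair(q(c), c), q(pair(b, c))), c, pair(c, m(b, c, pair(pair(b, b), pair(c, b))))), c))   [R1 at 1]
2. pair(m(pair(pair(c, c), pair(b, pair(c, b))), c, pair(pair(pair(c, c), pair(q(c), b)), c)), pair(m(pair(pair(q(c), c), q(pair(b, c))), c, pair(c, m(b, c, pair(pair(b, b), pair(c, b))))), c))  →  pair(pair(b, pair(c, b)), pair(m(pair(pair(q(c), c), q(pair(b, c))), c, pair(c, m(b, c, pair(pair(b, b), pair(c, b))))), c))   [R7 at 1]
3. pair(pair(b, pair(c, b)), pair(m(pair(pair(q(c), c), q(pair(b, c))), c, pair(c, m(b, c, pair(pair(b, b), pair(c, b))))), c))  →  pair(pair(b, pair(c, b)), pair(m(pair(pair(c, c), q(pair(b, c))), c, pair(c, m(b, c, pair(pair(b, b), pair(c, b))))), c))   [R1 at 2.1.1.1.1]
4. pair(pair(b, pair(c, b)), pair(m(pair(pair(c, c), q(pair(b, c))), c, pair(c, m(b, c, pair(pair(b, b), pair(c, b))))), c))  →  pair(pair(b, pair(c, b)), pair(m(pair(pair(c, c), pair(b, c)), c, pair(c, m(b, c, pair(pair(b, b), pair(c, b))))), c))   [R1 at 2.1.1.2]
5. pair(pair(b, pair(c, b)), pair(m(pair(pair(c, c), pair(b, c)), c, pair(c, m(b, c, pair(pair(b, b), pair(c, b))))), c))  →  pair(pair(b, pair(c, b)), pair(m(pair(pair(c, c), pair(b, c)), c, pair(c, c)), c))   [R3 at 2.1.3.2]
6. pair(pair(b, pair(c, b)), pair(m(pair(pair(c, c), pair(b, c)), c, pair(c, c)), c))  →  pair(pair(b, pair(c, b)), pair(pair(b, c), c))   [R7 at 2.1]

pair(pair(b, pair(c, b)), pair(pair(b, c), c))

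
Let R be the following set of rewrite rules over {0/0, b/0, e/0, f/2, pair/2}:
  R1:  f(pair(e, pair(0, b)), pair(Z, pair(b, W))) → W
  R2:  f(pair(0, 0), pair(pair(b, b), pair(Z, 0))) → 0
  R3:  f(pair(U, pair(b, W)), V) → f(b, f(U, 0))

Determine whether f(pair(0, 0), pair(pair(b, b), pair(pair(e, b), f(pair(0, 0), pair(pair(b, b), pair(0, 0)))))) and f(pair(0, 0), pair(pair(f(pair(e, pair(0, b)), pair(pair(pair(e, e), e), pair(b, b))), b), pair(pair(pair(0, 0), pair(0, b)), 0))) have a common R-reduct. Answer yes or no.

Reduce t₁ = f(pair(0, 0), pair(pair(b, b), pair(pair(e, b), f(pair(0, 0), pair(pair(b, b), pair(0, 0)))))):
1. f(pair(0, 0), pair(pair(b, b), pair(pair(e, b), f(pair(0, 0), pair(pair(b, b), pair(0, 0))))))  →  f(pair(0, 0), pair(pair(b, b), pair(pair(e, b), 0)))   [R2 at 2.2.2]
2. f(pair(0, 0), pair(pair(b, b), pair(pair(e, b), 0)))  →  0   [R2 at ε]

Reduce t₂ = f(pair(0, 0), pair(pair(f(pair(e, pair(0, b)), pair(pair(pair(e, e), e), pair(b, b))), b), pair(pair(pair(0, 0), pair(0, b)), 0))):
1. f(pair(0, 0), pair(pair(f(pair(e, pair(0, b)), pair(pair(pair(e, e), e), pair(b, b))), b), pair(pair(pair(0, 0), pair(0, b)), 0)))  →  f(pair(0, 0), pair(pair(b, b), pair(pair(pair(0, 0), pair(0, b)), 0)))   [R1 at 2.1.1]
2. f(pair(0, 0), pair(pair(b, b), pair(pair(pair(0, 0), pair(0, b)), 0)))  →  0   [R2 at ε]

yes — NF(t₁) = 0, NF(t₂) = 0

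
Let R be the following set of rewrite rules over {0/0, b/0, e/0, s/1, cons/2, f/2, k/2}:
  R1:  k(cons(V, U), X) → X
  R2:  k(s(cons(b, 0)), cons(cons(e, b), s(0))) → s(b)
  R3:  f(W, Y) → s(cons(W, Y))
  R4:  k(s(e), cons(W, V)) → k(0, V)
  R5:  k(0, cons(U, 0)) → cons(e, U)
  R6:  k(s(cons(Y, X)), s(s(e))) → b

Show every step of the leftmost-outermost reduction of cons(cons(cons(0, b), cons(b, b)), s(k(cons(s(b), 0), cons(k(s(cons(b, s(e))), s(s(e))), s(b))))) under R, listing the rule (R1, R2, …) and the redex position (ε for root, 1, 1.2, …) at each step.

cons(cons(cons(0, b), cons(b, b)), s(cons(b, s(b))))

1. cons(cons(cons(0, b), cons(b, b)), s(k(cons(s(b), 0), cons(k(s(cons(b, s(e))), s(s(e))), s(b)))))  →  cons(cons(cons(0, b), cons(b, b)), s(cons(k(s(cons(b, s(e))), s(s(e))), s(b))))   [R1 at 2.1]
2. cons(cons(cons(0, b), cons(b, b)), s(cons(k(s(cons(b, s(e))), s(s(e))), s(b))))  →  cons(cons(cons(0, b), cons(b, b)), s(cons(b, s(b))))   [R6 at 2.1.1]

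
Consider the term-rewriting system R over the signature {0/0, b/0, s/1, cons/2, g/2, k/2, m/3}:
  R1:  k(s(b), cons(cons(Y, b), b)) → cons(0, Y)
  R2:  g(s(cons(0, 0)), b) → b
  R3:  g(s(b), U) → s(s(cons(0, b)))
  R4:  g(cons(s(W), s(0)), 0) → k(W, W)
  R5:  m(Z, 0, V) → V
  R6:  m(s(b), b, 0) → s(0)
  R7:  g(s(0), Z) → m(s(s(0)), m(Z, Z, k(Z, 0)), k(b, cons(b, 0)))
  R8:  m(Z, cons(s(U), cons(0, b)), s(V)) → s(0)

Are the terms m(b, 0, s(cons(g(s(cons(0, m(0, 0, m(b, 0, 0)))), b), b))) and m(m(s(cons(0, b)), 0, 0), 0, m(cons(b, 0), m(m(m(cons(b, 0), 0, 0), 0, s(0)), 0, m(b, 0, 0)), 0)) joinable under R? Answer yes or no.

Reduce t₁ = m(b, 0, s(cons(g(s(cons(0, m(0, 0, m(b, 0, 0)))), b), b))):
1. m(b, 0, s(cons(g(s(cons(0, m(0, 0, m(b, 0, 0)))), b), b)))  →  s(cons(g(s(cons(0, m(0, 0, m(b, 0, 0)))), b), b))   [R5 at ε]
2. s(cons(g(s(cons(0, m(0, 0, m(b, 0, 0)))), b), b))  →  s(cons(g(s(cons(0, m(b, 0, 0))), b), b))   [R5 at 1.1.1.1.2]
3. s(cons(g(s(cons(0, m(b, 0, 0))), b), b))  →  s(cons(g(s(cons(0, 0)), b), b))   [R5 at 1.1.1.1.2]
4. s(cons(g(s(cons(0, 0)), b), b))  →  s(cons(b, b))   [R2 at 1.1]

Reduce t₂ = m(m(s(cons(0, b)), 0, 0), 0, m(cons(b, 0), m(m(m(cons(b, 0), 0, 0), 0, s(0)), 0, m(b, 0, 0)), 0)):
1. m(m(s(cons(0, b)), 0, 0), 0, m(cons(b, 0), m(m(m(cons(b, 0), 0, 0), 0, s(0)), 0, m(b, 0, 0)), 0))  →  m(cons(b, 0), m(m(m(cons(b, 0), 0, 0), 0, s(0)), 0, m(b, 0, 0)), 0)   [R5 at ε]
2. m(cons(b, 0), m(m(m(cons(b, 0), 0, 0), 0, s(0)), 0, m(b, 0, 0)), 0)  →  m(cons(b, 0), m(b, 0, 0), 0)   [R5 at 2]
3. m(cons(b, 0), m(b, 0, 0), 0)  →  m(cons(b, 0), 0, 0)   [R5 at 2]
4. m(cons(b, 0), 0, 0)  →  0   [R5 at ε]

no — NF(t₁) = s(cons(b, b)), NF(t₂) = 0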